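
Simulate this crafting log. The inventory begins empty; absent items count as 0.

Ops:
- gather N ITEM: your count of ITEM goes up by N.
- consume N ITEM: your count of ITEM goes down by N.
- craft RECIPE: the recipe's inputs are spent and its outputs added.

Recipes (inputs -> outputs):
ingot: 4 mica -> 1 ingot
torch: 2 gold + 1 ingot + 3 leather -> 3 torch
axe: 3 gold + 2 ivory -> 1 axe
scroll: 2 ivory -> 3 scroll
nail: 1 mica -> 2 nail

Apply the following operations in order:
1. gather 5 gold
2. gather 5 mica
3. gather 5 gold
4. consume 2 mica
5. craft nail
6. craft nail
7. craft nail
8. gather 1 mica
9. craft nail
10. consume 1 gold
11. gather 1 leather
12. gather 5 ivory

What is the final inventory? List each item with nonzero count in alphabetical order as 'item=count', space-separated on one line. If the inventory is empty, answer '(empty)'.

After 1 (gather 5 gold): gold=5
After 2 (gather 5 mica): gold=5 mica=5
After 3 (gather 5 gold): gold=10 mica=5
After 4 (consume 2 mica): gold=10 mica=3
After 5 (craft nail): gold=10 mica=2 nail=2
After 6 (craft nail): gold=10 mica=1 nail=4
After 7 (craft nail): gold=10 nail=6
After 8 (gather 1 mica): gold=10 mica=1 nail=6
After 9 (craft nail): gold=10 nail=8
After 10 (consume 1 gold): gold=9 nail=8
After 11 (gather 1 leather): gold=9 leather=1 nail=8
After 12 (gather 5 ivory): gold=9 ivory=5 leather=1 nail=8

Answer: gold=9 ivory=5 leather=1 nail=8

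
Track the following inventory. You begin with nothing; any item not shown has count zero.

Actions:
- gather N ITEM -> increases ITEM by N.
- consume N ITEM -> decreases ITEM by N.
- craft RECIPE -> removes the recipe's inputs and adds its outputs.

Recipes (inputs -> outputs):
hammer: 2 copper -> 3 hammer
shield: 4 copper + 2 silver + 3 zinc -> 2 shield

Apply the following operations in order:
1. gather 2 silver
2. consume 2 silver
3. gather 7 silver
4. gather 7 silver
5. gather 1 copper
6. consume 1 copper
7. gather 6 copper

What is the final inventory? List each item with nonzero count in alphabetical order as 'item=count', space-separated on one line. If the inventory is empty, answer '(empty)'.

Answer: copper=6 silver=14

Derivation:
After 1 (gather 2 silver): silver=2
After 2 (consume 2 silver): (empty)
After 3 (gather 7 silver): silver=7
After 4 (gather 7 silver): silver=14
After 5 (gather 1 copper): copper=1 silver=14
After 6 (consume 1 copper): silver=14
After 7 (gather 6 copper): copper=6 silver=14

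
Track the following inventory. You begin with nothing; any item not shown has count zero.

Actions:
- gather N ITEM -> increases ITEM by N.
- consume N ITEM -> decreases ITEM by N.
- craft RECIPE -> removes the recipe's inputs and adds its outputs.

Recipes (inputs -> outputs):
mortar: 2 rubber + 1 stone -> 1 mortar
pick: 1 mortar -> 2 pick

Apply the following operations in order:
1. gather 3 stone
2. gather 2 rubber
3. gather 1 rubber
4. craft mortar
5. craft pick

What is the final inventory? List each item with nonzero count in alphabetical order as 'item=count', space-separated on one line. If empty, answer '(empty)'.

Answer: pick=2 rubber=1 stone=2

Derivation:
After 1 (gather 3 stone): stone=3
After 2 (gather 2 rubber): rubber=2 stone=3
After 3 (gather 1 rubber): rubber=3 stone=3
After 4 (craft mortar): mortar=1 rubber=1 stone=2
After 5 (craft pick): pick=2 rubber=1 stone=2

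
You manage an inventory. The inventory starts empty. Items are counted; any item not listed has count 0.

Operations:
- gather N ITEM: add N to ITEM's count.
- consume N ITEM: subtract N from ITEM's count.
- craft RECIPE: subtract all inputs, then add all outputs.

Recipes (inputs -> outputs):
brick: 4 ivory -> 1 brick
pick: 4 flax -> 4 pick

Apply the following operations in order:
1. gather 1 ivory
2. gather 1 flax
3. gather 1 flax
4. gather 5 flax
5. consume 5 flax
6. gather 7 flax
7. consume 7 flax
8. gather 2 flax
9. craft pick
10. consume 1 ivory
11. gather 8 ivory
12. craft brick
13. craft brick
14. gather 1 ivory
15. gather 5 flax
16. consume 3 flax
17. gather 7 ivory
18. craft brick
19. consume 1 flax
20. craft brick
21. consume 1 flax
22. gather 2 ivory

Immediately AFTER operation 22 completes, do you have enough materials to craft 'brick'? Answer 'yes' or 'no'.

Answer: no

Derivation:
After 1 (gather 1 ivory): ivory=1
After 2 (gather 1 flax): flax=1 ivory=1
After 3 (gather 1 flax): flax=2 ivory=1
After 4 (gather 5 flax): flax=7 ivory=1
After 5 (consume 5 flax): flax=2 ivory=1
After 6 (gather 7 flax): flax=9 ivory=1
After 7 (consume 7 flax): flax=2 ivory=1
After 8 (gather 2 flax): flax=4 ivory=1
After 9 (craft pick): ivory=1 pick=4
After 10 (consume 1 ivory): pick=4
After 11 (gather 8 ivory): ivory=8 pick=4
After 12 (craft brick): brick=1 ivory=4 pick=4
After 13 (craft brick): brick=2 pick=4
After 14 (gather 1 ivory): brick=2 ivory=1 pick=4
After 15 (gather 5 flax): brick=2 flax=5 ivory=1 pick=4
After 16 (consume 3 flax): brick=2 flax=2 ivory=1 pick=4
After 17 (gather 7 ivory): brick=2 flax=2 ivory=8 pick=4
After 18 (craft brick): brick=3 flax=2 ivory=4 pick=4
After 19 (consume 1 flax): brick=3 flax=1 ivory=4 pick=4
After 20 (craft brick): brick=4 flax=1 pick=4
After 21 (consume 1 flax): brick=4 pick=4
After 22 (gather 2 ivory): brick=4 ivory=2 pick=4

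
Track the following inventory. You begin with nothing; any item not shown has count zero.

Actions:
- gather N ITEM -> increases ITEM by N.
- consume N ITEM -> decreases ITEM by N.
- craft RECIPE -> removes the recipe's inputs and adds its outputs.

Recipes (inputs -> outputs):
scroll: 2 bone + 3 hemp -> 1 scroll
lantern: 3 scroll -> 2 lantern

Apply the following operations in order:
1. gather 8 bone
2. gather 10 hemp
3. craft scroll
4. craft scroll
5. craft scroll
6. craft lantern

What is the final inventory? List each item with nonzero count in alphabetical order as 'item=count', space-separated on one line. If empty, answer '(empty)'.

After 1 (gather 8 bone): bone=8
After 2 (gather 10 hemp): bone=8 hemp=10
After 3 (craft scroll): bone=6 hemp=7 scroll=1
After 4 (craft scroll): bone=4 hemp=4 scroll=2
After 5 (craft scroll): bone=2 hemp=1 scroll=3
After 6 (craft lantern): bone=2 hemp=1 lantern=2

Answer: bone=2 hemp=1 lantern=2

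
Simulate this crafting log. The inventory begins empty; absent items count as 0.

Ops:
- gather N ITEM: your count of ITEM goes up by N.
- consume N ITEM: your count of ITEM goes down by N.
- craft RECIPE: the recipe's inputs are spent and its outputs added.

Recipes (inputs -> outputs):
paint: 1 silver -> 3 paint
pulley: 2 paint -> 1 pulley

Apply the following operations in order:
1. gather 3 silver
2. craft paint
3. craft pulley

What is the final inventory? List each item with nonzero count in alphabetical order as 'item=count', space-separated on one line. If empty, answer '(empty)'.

After 1 (gather 3 silver): silver=3
After 2 (craft paint): paint=3 silver=2
After 3 (craft pulley): paint=1 pulley=1 silver=2

Answer: paint=1 pulley=1 silver=2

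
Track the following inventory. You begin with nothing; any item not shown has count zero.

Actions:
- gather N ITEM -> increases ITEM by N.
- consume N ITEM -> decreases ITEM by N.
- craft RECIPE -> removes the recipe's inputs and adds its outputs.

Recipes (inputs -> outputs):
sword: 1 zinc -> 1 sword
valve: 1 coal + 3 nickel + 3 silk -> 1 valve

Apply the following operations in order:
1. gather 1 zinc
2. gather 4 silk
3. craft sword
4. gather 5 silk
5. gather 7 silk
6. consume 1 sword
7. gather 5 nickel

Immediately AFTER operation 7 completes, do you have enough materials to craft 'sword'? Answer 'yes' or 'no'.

Answer: no

Derivation:
After 1 (gather 1 zinc): zinc=1
After 2 (gather 4 silk): silk=4 zinc=1
After 3 (craft sword): silk=4 sword=1
After 4 (gather 5 silk): silk=9 sword=1
After 5 (gather 7 silk): silk=16 sword=1
After 6 (consume 1 sword): silk=16
After 7 (gather 5 nickel): nickel=5 silk=16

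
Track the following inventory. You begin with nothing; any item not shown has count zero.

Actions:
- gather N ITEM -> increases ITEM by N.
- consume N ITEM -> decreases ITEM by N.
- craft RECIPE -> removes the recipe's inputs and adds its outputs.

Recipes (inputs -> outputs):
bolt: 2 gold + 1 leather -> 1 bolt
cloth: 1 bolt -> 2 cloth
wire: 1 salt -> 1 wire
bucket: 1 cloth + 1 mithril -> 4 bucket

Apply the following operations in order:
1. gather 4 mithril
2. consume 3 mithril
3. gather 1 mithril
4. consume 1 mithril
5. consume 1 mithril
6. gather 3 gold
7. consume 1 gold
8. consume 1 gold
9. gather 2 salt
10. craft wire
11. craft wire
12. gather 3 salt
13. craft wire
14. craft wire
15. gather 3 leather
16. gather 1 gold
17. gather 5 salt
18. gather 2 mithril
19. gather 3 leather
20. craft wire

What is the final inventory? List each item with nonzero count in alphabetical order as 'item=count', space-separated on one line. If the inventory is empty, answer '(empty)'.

Answer: gold=2 leather=6 mithril=2 salt=5 wire=5

Derivation:
After 1 (gather 4 mithril): mithril=4
After 2 (consume 3 mithril): mithril=1
After 3 (gather 1 mithril): mithril=2
After 4 (consume 1 mithril): mithril=1
After 5 (consume 1 mithril): (empty)
After 6 (gather 3 gold): gold=3
After 7 (consume 1 gold): gold=2
After 8 (consume 1 gold): gold=1
After 9 (gather 2 salt): gold=1 salt=2
After 10 (craft wire): gold=1 salt=1 wire=1
After 11 (craft wire): gold=1 wire=2
After 12 (gather 3 salt): gold=1 salt=3 wire=2
After 13 (craft wire): gold=1 salt=2 wire=3
After 14 (craft wire): gold=1 salt=1 wire=4
After 15 (gather 3 leather): gold=1 leather=3 salt=1 wire=4
After 16 (gather 1 gold): gold=2 leather=3 salt=1 wire=4
After 17 (gather 5 salt): gold=2 leather=3 salt=6 wire=4
After 18 (gather 2 mithril): gold=2 leather=3 mithril=2 salt=6 wire=4
After 19 (gather 3 leather): gold=2 leather=6 mithril=2 salt=6 wire=4
After 20 (craft wire): gold=2 leather=6 mithril=2 salt=5 wire=5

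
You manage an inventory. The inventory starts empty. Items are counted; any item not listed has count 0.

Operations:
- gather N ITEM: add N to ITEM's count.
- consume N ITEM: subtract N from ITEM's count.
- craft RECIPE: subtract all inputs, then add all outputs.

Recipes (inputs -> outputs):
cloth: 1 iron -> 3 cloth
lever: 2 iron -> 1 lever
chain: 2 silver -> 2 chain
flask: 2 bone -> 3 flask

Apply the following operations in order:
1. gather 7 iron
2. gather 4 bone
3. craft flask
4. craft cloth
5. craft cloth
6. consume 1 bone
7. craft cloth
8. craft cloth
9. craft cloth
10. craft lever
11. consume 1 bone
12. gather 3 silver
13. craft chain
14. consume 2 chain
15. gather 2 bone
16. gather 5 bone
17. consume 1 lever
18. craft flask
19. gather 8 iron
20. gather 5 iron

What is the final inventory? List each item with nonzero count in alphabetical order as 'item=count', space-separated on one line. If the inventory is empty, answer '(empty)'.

Answer: bone=5 cloth=15 flask=6 iron=13 silver=1

Derivation:
After 1 (gather 7 iron): iron=7
After 2 (gather 4 bone): bone=4 iron=7
After 3 (craft flask): bone=2 flask=3 iron=7
After 4 (craft cloth): bone=2 cloth=3 flask=3 iron=6
After 5 (craft cloth): bone=2 cloth=6 flask=3 iron=5
After 6 (consume 1 bone): bone=1 cloth=6 flask=3 iron=5
After 7 (craft cloth): bone=1 cloth=9 flask=3 iron=4
After 8 (craft cloth): bone=1 cloth=12 flask=3 iron=3
After 9 (craft cloth): bone=1 cloth=15 flask=3 iron=2
After 10 (craft lever): bone=1 cloth=15 flask=3 lever=1
After 11 (consume 1 bone): cloth=15 flask=3 lever=1
After 12 (gather 3 silver): cloth=15 flask=3 lever=1 silver=3
After 13 (craft chain): chain=2 cloth=15 flask=3 lever=1 silver=1
After 14 (consume 2 chain): cloth=15 flask=3 lever=1 silver=1
After 15 (gather 2 bone): bone=2 cloth=15 flask=3 lever=1 silver=1
After 16 (gather 5 bone): bone=7 cloth=15 flask=3 lever=1 silver=1
After 17 (consume 1 lever): bone=7 cloth=15 flask=3 silver=1
After 18 (craft flask): bone=5 cloth=15 flask=6 silver=1
After 19 (gather 8 iron): bone=5 cloth=15 flask=6 iron=8 silver=1
After 20 (gather 5 iron): bone=5 cloth=15 flask=6 iron=13 silver=1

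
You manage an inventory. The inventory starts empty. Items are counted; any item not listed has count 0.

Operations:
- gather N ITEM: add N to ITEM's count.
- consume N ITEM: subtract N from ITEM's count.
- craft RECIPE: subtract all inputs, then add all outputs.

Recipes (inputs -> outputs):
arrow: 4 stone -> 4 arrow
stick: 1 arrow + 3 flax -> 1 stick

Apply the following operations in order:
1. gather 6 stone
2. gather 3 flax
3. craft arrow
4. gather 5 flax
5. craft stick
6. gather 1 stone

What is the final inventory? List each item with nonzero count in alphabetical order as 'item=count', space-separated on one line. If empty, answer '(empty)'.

Answer: arrow=3 flax=5 stick=1 stone=3

Derivation:
After 1 (gather 6 stone): stone=6
After 2 (gather 3 flax): flax=3 stone=6
After 3 (craft arrow): arrow=4 flax=3 stone=2
After 4 (gather 5 flax): arrow=4 flax=8 stone=2
After 5 (craft stick): arrow=3 flax=5 stick=1 stone=2
After 6 (gather 1 stone): arrow=3 flax=5 stick=1 stone=3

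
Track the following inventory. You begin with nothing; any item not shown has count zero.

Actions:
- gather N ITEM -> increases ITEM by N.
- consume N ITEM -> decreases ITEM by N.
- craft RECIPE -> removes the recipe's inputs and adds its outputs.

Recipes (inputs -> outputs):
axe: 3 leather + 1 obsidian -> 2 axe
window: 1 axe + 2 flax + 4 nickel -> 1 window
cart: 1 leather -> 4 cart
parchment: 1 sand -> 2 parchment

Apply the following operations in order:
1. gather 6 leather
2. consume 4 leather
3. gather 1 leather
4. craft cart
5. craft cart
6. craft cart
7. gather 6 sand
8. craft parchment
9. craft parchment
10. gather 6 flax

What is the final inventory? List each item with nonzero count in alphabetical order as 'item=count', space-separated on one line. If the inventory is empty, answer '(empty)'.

After 1 (gather 6 leather): leather=6
After 2 (consume 4 leather): leather=2
After 3 (gather 1 leather): leather=3
After 4 (craft cart): cart=4 leather=2
After 5 (craft cart): cart=8 leather=1
After 6 (craft cart): cart=12
After 7 (gather 6 sand): cart=12 sand=6
After 8 (craft parchment): cart=12 parchment=2 sand=5
After 9 (craft parchment): cart=12 parchment=4 sand=4
After 10 (gather 6 flax): cart=12 flax=6 parchment=4 sand=4

Answer: cart=12 flax=6 parchment=4 sand=4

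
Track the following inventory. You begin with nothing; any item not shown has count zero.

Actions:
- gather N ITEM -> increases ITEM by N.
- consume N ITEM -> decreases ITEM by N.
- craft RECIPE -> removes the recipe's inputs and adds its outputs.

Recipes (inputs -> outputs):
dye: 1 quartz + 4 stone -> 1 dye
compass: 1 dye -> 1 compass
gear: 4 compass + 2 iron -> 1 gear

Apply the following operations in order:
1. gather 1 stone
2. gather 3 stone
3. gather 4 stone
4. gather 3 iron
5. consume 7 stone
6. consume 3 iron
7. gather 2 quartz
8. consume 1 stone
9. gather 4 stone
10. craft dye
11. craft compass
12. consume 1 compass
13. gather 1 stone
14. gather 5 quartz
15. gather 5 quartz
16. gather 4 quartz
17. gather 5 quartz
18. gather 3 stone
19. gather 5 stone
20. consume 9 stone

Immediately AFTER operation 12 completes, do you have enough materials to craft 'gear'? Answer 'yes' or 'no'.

Answer: no

Derivation:
After 1 (gather 1 stone): stone=1
After 2 (gather 3 stone): stone=4
After 3 (gather 4 stone): stone=8
After 4 (gather 3 iron): iron=3 stone=8
After 5 (consume 7 stone): iron=3 stone=1
After 6 (consume 3 iron): stone=1
After 7 (gather 2 quartz): quartz=2 stone=1
After 8 (consume 1 stone): quartz=2
After 9 (gather 4 stone): quartz=2 stone=4
After 10 (craft dye): dye=1 quartz=1
After 11 (craft compass): compass=1 quartz=1
After 12 (consume 1 compass): quartz=1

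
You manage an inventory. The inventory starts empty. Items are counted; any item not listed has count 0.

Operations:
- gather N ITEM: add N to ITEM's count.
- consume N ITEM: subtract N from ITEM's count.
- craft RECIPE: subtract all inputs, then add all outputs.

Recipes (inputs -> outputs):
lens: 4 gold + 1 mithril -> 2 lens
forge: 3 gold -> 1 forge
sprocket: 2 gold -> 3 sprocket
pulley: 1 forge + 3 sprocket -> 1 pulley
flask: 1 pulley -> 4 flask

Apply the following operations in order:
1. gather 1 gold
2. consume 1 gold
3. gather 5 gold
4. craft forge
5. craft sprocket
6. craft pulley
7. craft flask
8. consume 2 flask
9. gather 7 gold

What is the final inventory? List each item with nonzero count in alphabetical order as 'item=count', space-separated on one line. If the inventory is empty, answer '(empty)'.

Answer: flask=2 gold=7

Derivation:
After 1 (gather 1 gold): gold=1
After 2 (consume 1 gold): (empty)
After 3 (gather 5 gold): gold=5
After 4 (craft forge): forge=1 gold=2
After 5 (craft sprocket): forge=1 sprocket=3
After 6 (craft pulley): pulley=1
After 7 (craft flask): flask=4
After 8 (consume 2 flask): flask=2
After 9 (gather 7 gold): flask=2 gold=7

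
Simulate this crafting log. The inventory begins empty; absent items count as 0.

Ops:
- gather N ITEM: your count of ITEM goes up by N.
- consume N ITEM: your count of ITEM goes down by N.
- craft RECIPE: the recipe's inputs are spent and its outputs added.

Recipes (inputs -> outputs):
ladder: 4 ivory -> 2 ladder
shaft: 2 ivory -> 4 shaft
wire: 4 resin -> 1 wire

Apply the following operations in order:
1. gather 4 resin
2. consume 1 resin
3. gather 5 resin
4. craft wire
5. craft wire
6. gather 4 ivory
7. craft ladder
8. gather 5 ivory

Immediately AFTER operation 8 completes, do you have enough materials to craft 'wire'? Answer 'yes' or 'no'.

After 1 (gather 4 resin): resin=4
After 2 (consume 1 resin): resin=3
After 3 (gather 5 resin): resin=8
After 4 (craft wire): resin=4 wire=1
After 5 (craft wire): wire=2
After 6 (gather 4 ivory): ivory=4 wire=2
After 7 (craft ladder): ladder=2 wire=2
After 8 (gather 5 ivory): ivory=5 ladder=2 wire=2

Answer: no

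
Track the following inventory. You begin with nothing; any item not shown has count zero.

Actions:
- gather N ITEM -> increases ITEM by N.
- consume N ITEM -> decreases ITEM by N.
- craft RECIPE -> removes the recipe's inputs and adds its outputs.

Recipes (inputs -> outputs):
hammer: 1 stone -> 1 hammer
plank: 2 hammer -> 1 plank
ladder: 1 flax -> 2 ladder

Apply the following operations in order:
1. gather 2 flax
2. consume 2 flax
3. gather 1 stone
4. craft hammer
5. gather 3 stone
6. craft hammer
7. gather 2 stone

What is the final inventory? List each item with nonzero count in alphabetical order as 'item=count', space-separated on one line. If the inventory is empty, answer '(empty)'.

Answer: hammer=2 stone=4

Derivation:
After 1 (gather 2 flax): flax=2
After 2 (consume 2 flax): (empty)
After 3 (gather 1 stone): stone=1
After 4 (craft hammer): hammer=1
After 5 (gather 3 stone): hammer=1 stone=3
After 6 (craft hammer): hammer=2 stone=2
After 7 (gather 2 stone): hammer=2 stone=4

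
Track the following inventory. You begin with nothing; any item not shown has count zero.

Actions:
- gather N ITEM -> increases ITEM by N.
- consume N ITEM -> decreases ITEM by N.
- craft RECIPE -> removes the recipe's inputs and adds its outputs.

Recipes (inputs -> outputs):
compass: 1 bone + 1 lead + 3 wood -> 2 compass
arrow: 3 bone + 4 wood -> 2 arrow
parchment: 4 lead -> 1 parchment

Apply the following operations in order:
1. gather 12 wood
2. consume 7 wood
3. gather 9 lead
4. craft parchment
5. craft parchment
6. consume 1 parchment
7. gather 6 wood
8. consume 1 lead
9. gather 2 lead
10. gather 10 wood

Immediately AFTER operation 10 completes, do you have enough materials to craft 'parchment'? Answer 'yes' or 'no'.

After 1 (gather 12 wood): wood=12
After 2 (consume 7 wood): wood=5
After 3 (gather 9 lead): lead=9 wood=5
After 4 (craft parchment): lead=5 parchment=1 wood=5
After 5 (craft parchment): lead=1 parchment=2 wood=5
After 6 (consume 1 parchment): lead=1 parchment=1 wood=5
After 7 (gather 6 wood): lead=1 parchment=1 wood=11
After 8 (consume 1 lead): parchment=1 wood=11
After 9 (gather 2 lead): lead=2 parchment=1 wood=11
After 10 (gather 10 wood): lead=2 parchment=1 wood=21

Answer: no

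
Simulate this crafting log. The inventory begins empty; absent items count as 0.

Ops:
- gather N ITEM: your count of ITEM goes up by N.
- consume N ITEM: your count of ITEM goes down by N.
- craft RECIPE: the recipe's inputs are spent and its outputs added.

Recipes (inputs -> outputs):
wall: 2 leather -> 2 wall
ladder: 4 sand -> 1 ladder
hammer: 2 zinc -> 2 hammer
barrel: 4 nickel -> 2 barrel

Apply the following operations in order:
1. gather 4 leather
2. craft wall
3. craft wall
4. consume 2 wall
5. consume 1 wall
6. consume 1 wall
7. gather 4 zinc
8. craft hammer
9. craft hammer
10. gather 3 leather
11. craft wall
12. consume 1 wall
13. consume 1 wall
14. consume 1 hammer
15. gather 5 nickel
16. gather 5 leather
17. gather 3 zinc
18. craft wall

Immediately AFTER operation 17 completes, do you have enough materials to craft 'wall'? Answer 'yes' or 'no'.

After 1 (gather 4 leather): leather=4
After 2 (craft wall): leather=2 wall=2
After 3 (craft wall): wall=4
After 4 (consume 2 wall): wall=2
After 5 (consume 1 wall): wall=1
After 6 (consume 1 wall): (empty)
After 7 (gather 4 zinc): zinc=4
After 8 (craft hammer): hammer=2 zinc=2
After 9 (craft hammer): hammer=4
After 10 (gather 3 leather): hammer=4 leather=3
After 11 (craft wall): hammer=4 leather=1 wall=2
After 12 (consume 1 wall): hammer=4 leather=1 wall=1
After 13 (consume 1 wall): hammer=4 leather=1
After 14 (consume 1 hammer): hammer=3 leather=1
After 15 (gather 5 nickel): hammer=3 leather=1 nickel=5
After 16 (gather 5 leather): hammer=3 leather=6 nickel=5
After 17 (gather 3 zinc): hammer=3 leather=6 nickel=5 zinc=3

Answer: yes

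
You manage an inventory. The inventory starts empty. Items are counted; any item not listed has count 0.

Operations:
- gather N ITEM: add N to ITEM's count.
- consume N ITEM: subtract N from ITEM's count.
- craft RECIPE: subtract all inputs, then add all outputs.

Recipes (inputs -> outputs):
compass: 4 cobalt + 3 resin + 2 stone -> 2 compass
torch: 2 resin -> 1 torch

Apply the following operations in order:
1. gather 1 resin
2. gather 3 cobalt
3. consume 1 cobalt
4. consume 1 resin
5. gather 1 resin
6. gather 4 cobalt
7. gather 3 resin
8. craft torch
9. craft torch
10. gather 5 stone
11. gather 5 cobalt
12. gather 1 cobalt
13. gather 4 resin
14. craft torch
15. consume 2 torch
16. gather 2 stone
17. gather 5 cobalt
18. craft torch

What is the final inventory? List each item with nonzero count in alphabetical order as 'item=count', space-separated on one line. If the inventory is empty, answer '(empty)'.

Answer: cobalt=17 stone=7 torch=2

Derivation:
After 1 (gather 1 resin): resin=1
After 2 (gather 3 cobalt): cobalt=3 resin=1
After 3 (consume 1 cobalt): cobalt=2 resin=1
After 4 (consume 1 resin): cobalt=2
After 5 (gather 1 resin): cobalt=2 resin=1
After 6 (gather 4 cobalt): cobalt=6 resin=1
After 7 (gather 3 resin): cobalt=6 resin=4
After 8 (craft torch): cobalt=6 resin=2 torch=1
After 9 (craft torch): cobalt=6 torch=2
After 10 (gather 5 stone): cobalt=6 stone=5 torch=2
After 11 (gather 5 cobalt): cobalt=11 stone=5 torch=2
After 12 (gather 1 cobalt): cobalt=12 stone=5 torch=2
After 13 (gather 4 resin): cobalt=12 resin=4 stone=5 torch=2
After 14 (craft torch): cobalt=12 resin=2 stone=5 torch=3
After 15 (consume 2 torch): cobalt=12 resin=2 stone=5 torch=1
After 16 (gather 2 stone): cobalt=12 resin=2 stone=7 torch=1
After 17 (gather 5 cobalt): cobalt=17 resin=2 stone=7 torch=1
After 18 (craft torch): cobalt=17 stone=7 torch=2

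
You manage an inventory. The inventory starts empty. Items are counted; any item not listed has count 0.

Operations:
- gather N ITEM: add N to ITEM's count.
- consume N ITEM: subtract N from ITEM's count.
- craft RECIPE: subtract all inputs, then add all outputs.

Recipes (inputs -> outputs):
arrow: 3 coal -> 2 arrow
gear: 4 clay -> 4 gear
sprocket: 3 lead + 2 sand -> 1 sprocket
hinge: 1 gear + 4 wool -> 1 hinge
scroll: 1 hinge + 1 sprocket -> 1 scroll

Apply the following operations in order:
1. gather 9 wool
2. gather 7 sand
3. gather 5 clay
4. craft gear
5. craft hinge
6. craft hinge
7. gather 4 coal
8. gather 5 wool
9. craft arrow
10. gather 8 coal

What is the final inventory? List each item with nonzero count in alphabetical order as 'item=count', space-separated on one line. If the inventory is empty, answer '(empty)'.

Answer: arrow=2 clay=1 coal=9 gear=2 hinge=2 sand=7 wool=6

Derivation:
After 1 (gather 9 wool): wool=9
After 2 (gather 7 sand): sand=7 wool=9
After 3 (gather 5 clay): clay=5 sand=7 wool=9
After 4 (craft gear): clay=1 gear=4 sand=7 wool=9
After 5 (craft hinge): clay=1 gear=3 hinge=1 sand=7 wool=5
After 6 (craft hinge): clay=1 gear=2 hinge=2 sand=7 wool=1
After 7 (gather 4 coal): clay=1 coal=4 gear=2 hinge=2 sand=7 wool=1
After 8 (gather 5 wool): clay=1 coal=4 gear=2 hinge=2 sand=7 wool=6
After 9 (craft arrow): arrow=2 clay=1 coal=1 gear=2 hinge=2 sand=7 wool=6
After 10 (gather 8 coal): arrow=2 clay=1 coal=9 gear=2 hinge=2 sand=7 wool=6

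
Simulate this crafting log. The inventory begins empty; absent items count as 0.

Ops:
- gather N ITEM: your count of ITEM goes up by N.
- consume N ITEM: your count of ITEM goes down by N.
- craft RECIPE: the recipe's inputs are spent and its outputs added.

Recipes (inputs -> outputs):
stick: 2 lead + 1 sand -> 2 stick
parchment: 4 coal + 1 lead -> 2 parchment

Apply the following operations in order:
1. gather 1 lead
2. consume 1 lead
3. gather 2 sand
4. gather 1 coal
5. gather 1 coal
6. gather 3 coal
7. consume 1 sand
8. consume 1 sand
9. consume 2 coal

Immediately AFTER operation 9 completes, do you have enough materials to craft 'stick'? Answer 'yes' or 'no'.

Answer: no

Derivation:
After 1 (gather 1 lead): lead=1
After 2 (consume 1 lead): (empty)
After 3 (gather 2 sand): sand=2
After 4 (gather 1 coal): coal=1 sand=2
After 5 (gather 1 coal): coal=2 sand=2
After 6 (gather 3 coal): coal=5 sand=2
After 7 (consume 1 sand): coal=5 sand=1
After 8 (consume 1 sand): coal=5
After 9 (consume 2 coal): coal=3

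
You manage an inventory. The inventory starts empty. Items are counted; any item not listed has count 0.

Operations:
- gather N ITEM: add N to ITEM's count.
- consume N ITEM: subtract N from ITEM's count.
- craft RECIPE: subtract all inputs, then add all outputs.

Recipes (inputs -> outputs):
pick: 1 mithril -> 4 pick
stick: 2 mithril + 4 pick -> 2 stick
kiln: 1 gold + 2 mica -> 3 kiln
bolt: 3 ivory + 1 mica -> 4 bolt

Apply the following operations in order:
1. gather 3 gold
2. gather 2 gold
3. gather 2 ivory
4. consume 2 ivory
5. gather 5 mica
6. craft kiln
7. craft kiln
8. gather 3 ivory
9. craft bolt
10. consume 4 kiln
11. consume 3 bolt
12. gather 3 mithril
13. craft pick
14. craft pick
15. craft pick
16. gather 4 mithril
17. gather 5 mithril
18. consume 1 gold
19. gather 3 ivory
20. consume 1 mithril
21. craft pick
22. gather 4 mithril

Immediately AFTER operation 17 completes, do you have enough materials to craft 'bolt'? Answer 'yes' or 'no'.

Answer: no

Derivation:
After 1 (gather 3 gold): gold=3
After 2 (gather 2 gold): gold=5
After 3 (gather 2 ivory): gold=5 ivory=2
After 4 (consume 2 ivory): gold=5
After 5 (gather 5 mica): gold=5 mica=5
After 6 (craft kiln): gold=4 kiln=3 mica=3
After 7 (craft kiln): gold=3 kiln=6 mica=1
After 8 (gather 3 ivory): gold=3 ivory=3 kiln=6 mica=1
After 9 (craft bolt): bolt=4 gold=3 kiln=6
After 10 (consume 4 kiln): bolt=4 gold=3 kiln=2
After 11 (consume 3 bolt): bolt=1 gold=3 kiln=2
After 12 (gather 3 mithril): bolt=1 gold=3 kiln=2 mithril=3
After 13 (craft pick): bolt=1 gold=3 kiln=2 mithril=2 pick=4
After 14 (craft pick): bolt=1 gold=3 kiln=2 mithril=1 pick=8
After 15 (craft pick): bolt=1 gold=3 kiln=2 pick=12
After 16 (gather 4 mithril): bolt=1 gold=3 kiln=2 mithril=4 pick=12
After 17 (gather 5 mithril): bolt=1 gold=3 kiln=2 mithril=9 pick=12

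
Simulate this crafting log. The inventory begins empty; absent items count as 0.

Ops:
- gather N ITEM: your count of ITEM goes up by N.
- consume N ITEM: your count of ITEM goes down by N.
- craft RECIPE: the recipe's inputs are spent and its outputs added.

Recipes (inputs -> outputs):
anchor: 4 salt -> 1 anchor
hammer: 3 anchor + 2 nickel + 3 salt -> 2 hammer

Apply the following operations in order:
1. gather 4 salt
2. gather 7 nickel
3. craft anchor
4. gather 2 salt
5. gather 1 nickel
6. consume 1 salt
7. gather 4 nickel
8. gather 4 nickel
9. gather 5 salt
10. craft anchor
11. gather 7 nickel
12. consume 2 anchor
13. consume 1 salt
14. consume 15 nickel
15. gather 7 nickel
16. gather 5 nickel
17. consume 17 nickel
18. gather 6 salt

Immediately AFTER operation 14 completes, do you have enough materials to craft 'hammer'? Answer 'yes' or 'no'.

Answer: no

Derivation:
After 1 (gather 4 salt): salt=4
After 2 (gather 7 nickel): nickel=7 salt=4
After 3 (craft anchor): anchor=1 nickel=7
After 4 (gather 2 salt): anchor=1 nickel=7 salt=2
After 5 (gather 1 nickel): anchor=1 nickel=8 salt=2
After 6 (consume 1 salt): anchor=1 nickel=8 salt=1
After 7 (gather 4 nickel): anchor=1 nickel=12 salt=1
After 8 (gather 4 nickel): anchor=1 nickel=16 salt=1
After 9 (gather 5 salt): anchor=1 nickel=16 salt=6
After 10 (craft anchor): anchor=2 nickel=16 salt=2
After 11 (gather 7 nickel): anchor=2 nickel=23 salt=2
After 12 (consume 2 anchor): nickel=23 salt=2
After 13 (consume 1 salt): nickel=23 salt=1
After 14 (consume 15 nickel): nickel=8 salt=1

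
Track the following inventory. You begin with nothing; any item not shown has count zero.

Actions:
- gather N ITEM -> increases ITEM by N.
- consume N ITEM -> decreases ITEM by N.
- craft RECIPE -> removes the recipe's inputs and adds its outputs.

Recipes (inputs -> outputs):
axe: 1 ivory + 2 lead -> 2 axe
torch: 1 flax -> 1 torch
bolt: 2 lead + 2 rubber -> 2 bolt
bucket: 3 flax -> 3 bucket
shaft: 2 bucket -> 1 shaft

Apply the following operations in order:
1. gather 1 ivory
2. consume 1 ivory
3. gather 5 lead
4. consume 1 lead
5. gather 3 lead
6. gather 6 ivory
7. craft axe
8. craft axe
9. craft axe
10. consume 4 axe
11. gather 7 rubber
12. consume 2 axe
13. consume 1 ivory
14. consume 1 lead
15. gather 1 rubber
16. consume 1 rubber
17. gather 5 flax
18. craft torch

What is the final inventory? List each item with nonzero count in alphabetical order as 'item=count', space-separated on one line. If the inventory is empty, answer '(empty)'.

After 1 (gather 1 ivory): ivory=1
After 2 (consume 1 ivory): (empty)
After 3 (gather 5 lead): lead=5
After 4 (consume 1 lead): lead=4
After 5 (gather 3 lead): lead=7
After 6 (gather 6 ivory): ivory=6 lead=7
After 7 (craft axe): axe=2 ivory=5 lead=5
After 8 (craft axe): axe=4 ivory=4 lead=3
After 9 (craft axe): axe=6 ivory=3 lead=1
After 10 (consume 4 axe): axe=2 ivory=3 lead=1
After 11 (gather 7 rubber): axe=2 ivory=3 lead=1 rubber=7
After 12 (consume 2 axe): ivory=3 lead=1 rubber=7
After 13 (consume 1 ivory): ivory=2 lead=1 rubber=7
After 14 (consume 1 lead): ivory=2 rubber=7
After 15 (gather 1 rubber): ivory=2 rubber=8
After 16 (consume 1 rubber): ivory=2 rubber=7
After 17 (gather 5 flax): flax=5 ivory=2 rubber=7
After 18 (craft torch): flax=4 ivory=2 rubber=7 torch=1

Answer: flax=4 ivory=2 rubber=7 torch=1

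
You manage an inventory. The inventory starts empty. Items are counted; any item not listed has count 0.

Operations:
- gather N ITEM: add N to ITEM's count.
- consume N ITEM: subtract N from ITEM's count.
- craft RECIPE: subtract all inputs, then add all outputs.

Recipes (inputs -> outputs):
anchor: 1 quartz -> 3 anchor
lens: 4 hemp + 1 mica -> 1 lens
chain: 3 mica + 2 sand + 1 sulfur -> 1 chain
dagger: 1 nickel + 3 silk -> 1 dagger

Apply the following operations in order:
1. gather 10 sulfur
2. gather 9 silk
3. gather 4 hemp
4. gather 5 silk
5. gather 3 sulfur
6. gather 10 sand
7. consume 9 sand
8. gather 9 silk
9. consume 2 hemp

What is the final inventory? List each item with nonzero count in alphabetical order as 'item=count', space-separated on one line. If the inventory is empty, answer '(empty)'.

Answer: hemp=2 sand=1 silk=23 sulfur=13

Derivation:
After 1 (gather 10 sulfur): sulfur=10
After 2 (gather 9 silk): silk=9 sulfur=10
After 3 (gather 4 hemp): hemp=4 silk=9 sulfur=10
After 4 (gather 5 silk): hemp=4 silk=14 sulfur=10
After 5 (gather 3 sulfur): hemp=4 silk=14 sulfur=13
After 6 (gather 10 sand): hemp=4 sand=10 silk=14 sulfur=13
After 7 (consume 9 sand): hemp=4 sand=1 silk=14 sulfur=13
After 8 (gather 9 silk): hemp=4 sand=1 silk=23 sulfur=13
After 9 (consume 2 hemp): hemp=2 sand=1 silk=23 sulfur=13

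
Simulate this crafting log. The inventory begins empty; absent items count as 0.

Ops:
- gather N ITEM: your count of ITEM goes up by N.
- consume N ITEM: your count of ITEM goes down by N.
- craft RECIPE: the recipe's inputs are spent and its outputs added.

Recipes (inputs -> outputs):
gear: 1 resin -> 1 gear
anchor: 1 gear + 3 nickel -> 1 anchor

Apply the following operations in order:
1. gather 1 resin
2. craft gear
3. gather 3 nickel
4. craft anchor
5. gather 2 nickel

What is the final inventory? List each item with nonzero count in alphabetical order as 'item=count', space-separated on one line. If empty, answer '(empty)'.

Answer: anchor=1 nickel=2

Derivation:
After 1 (gather 1 resin): resin=1
After 2 (craft gear): gear=1
After 3 (gather 3 nickel): gear=1 nickel=3
After 4 (craft anchor): anchor=1
After 5 (gather 2 nickel): anchor=1 nickel=2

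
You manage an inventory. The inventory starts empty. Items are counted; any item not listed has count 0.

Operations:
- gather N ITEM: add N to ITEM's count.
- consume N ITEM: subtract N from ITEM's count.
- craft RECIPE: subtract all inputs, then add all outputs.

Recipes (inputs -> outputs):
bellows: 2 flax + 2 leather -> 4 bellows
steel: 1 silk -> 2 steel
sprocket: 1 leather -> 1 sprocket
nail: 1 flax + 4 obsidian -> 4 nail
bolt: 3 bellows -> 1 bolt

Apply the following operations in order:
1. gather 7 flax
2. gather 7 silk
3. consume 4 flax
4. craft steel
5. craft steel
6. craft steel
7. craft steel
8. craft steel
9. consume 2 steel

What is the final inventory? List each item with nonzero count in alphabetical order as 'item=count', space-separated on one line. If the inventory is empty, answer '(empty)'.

After 1 (gather 7 flax): flax=7
After 2 (gather 7 silk): flax=7 silk=7
After 3 (consume 4 flax): flax=3 silk=7
After 4 (craft steel): flax=3 silk=6 steel=2
After 5 (craft steel): flax=3 silk=5 steel=4
After 6 (craft steel): flax=3 silk=4 steel=6
After 7 (craft steel): flax=3 silk=3 steel=8
After 8 (craft steel): flax=3 silk=2 steel=10
After 9 (consume 2 steel): flax=3 silk=2 steel=8

Answer: flax=3 silk=2 steel=8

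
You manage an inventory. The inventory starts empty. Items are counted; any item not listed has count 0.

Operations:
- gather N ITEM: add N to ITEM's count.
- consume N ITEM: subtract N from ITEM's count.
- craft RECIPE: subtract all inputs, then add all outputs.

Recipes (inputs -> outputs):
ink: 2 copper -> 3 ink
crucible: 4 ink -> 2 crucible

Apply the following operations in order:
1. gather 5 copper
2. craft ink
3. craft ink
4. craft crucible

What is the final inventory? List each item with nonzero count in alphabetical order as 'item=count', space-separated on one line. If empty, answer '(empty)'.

Answer: copper=1 crucible=2 ink=2

Derivation:
After 1 (gather 5 copper): copper=5
After 2 (craft ink): copper=3 ink=3
After 3 (craft ink): copper=1 ink=6
After 4 (craft crucible): copper=1 crucible=2 ink=2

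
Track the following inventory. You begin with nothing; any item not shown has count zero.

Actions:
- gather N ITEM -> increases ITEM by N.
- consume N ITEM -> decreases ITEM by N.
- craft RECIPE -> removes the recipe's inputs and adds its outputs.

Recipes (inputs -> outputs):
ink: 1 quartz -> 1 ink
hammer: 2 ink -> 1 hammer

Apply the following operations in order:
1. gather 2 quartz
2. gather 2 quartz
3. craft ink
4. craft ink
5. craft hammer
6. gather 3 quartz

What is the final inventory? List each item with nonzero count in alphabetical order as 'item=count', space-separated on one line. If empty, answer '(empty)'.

After 1 (gather 2 quartz): quartz=2
After 2 (gather 2 quartz): quartz=4
After 3 (craft ink): ink=1 quartz=3
After 4 (craft ink): ink=2 quartz=2
After 5 (craft hammer): hammer=1 quartz=2
After 6 (gather 3 quartz): hammer=1 quartz=5

Answer: hammer=1 quartz=5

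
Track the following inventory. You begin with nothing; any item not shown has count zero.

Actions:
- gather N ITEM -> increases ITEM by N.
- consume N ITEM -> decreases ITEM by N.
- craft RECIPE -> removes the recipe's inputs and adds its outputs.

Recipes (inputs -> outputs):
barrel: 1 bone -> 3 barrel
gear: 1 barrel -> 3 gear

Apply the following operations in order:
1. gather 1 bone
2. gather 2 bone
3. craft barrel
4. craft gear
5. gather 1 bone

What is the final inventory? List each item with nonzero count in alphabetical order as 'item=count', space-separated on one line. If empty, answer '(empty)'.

Answer: barrel=2 bone=3 gear=3

Derivation:
After 1 (gather 1 bone): bone=1
After 2 (gather 2 bone): bone=3
After 3 (craft barrel): barrel=3 bone=2
After 4 (craft gear): barrel=2 bone=2 gear=3
After 5 (gather 1 bone): barrel=2 bone=3 gear=3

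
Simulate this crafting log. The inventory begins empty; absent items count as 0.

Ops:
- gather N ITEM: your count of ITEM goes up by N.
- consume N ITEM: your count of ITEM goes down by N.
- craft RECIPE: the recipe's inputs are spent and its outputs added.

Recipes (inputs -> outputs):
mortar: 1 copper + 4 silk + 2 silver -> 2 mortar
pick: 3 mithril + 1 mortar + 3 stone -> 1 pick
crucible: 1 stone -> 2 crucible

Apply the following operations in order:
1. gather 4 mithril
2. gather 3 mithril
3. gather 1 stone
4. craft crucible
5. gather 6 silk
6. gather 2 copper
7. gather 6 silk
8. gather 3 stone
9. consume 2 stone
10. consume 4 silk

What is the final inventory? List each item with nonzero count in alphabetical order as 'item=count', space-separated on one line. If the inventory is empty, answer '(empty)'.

After 1 (gather 4 mithril): mithril=4
After 2 (gather 3 mithril): mithril=7
After 3 (gather 1 stone): mithril=7 stone=1
After 4 (craft crucible): crucible=2 mithril=7
After 5 (gather 6 silk): crucible=2 mithril=7 silk=6
After 6 (gather 2 copper): copper=2 crucible=2 mithril=7 silk=6
After 7 (gather 6 silk): copper=2 crucible=2 mithril=7 silk=12
After 8 (gather 3 stone): copper=2 crucible=2 mithril=7 silk=12 stone=3
After 9 (consume 2 stone): copper=2 crucible=2 mithril=7 silk=12 stone=1
After 10 (consume 4 silk): copper=2 crucible=2 mithril=7 silk=8 stone=1

Answer: copper=2 crucible=2 mithril=7 silk=8 stone=1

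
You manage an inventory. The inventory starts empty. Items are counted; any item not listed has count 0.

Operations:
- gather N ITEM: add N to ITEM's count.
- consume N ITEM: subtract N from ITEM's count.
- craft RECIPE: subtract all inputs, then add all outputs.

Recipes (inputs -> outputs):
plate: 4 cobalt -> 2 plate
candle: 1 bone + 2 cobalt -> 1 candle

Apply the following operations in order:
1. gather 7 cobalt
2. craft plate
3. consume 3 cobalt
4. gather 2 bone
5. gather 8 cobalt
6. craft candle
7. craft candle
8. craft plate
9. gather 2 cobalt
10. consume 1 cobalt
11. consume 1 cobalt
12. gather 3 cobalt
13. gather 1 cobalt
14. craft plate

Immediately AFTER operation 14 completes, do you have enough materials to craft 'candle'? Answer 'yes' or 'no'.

Answer: no

Derivation:
After 1 (gather 7 cobalt): cobalt=7
After 2 (craft plate): cobalt=3 plate=2
After 3 (consume 3 cobalt): plate=2
After 4 (gather 2 bone): bone=2 plate=2
After 5 (gather 8 cobalt): bone=2 cobalt=8 plate=2
After 6 (craft candle): bone=1 candle=1 cobalt=6 plate=2
After 7 (craft candle): candle=2 cobalt=4 plate=2
After 8 (craft plate): candle=2 plate=4
After 9 (gather 2 cobalt): candle=2 cobalt=2 plate=4
After 10 (consume 1 cobalt): candle=2 cobalt=1 plate=4
After 11 (consume 1 cobalt): candle=2 plate=4
After 12 (gather 3 cobalt): candle=2 cobalt=3 plate=4
After 13 (gather 1 cobalt): candle=2 cobalt=4 plate=4
After 14 (craft plate): candle=2 plate=6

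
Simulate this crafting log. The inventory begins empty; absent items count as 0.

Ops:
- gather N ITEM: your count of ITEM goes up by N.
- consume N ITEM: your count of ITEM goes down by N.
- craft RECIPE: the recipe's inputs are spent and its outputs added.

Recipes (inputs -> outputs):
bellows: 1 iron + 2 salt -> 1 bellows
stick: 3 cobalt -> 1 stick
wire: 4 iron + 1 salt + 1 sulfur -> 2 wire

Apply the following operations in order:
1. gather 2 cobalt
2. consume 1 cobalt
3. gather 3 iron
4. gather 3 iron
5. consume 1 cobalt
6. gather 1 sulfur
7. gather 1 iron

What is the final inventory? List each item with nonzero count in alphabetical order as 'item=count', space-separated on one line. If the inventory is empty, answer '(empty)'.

After 1 (gather 2 cobalt): cobalt=2
After 2 (consume 1 cobalt): cobalt=1
After 3 (gather 3 iron): cobalt=1 iron=3
After 4 (gather 3 iron): cobalt=1 iron=6
After 5 (consume 1 cobalt): iron=6
After 6 (gather 1 sulfur): iron=6 sulfur=1
After 7 (gather 1 iron): iron=7 sulfur=1

Answer: iron=7 sulfur=1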